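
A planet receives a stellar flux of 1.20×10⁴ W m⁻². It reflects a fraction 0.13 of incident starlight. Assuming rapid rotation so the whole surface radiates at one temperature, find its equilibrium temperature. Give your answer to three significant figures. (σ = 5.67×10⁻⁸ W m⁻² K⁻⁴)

Energy balance: absorbed = emitted ⇒ πR²·S(1−A) = 4πR²·σT_eq⁴, so T_eq⁴ = S(1−A)/(4σ).
T_eq = [1.20×10⁴ × 0.87 / (4 × 5.67×10⁻⁸)]^(1/4) = (4.60×10¹⁰)^(1/4) = 463 K.

T_eq ≈ 463 K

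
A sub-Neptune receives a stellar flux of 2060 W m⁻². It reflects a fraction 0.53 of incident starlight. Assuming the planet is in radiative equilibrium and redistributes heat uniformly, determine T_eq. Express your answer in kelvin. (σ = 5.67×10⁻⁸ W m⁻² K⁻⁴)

T_eq ≈ 256 K

Energy balance: absorbed = emitted ⇒ πR²·S(1−A) = 4πR²·σT_eq⁴, so T_eq⁴ = S(1−A)/(4σ).
T_eq = [2060 × 0.47 / (4 × 5.67×10⁻⁸)]^(1/4) = (4.27×10⁹)^(1/4) = 256 K.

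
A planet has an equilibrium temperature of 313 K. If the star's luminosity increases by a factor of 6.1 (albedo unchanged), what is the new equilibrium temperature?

T_eq ≈ 492 K

T_eq ∝ L^(1/4) · d^(−1/2).
T′ = 313 × 6.1^(1/4) = 492 K.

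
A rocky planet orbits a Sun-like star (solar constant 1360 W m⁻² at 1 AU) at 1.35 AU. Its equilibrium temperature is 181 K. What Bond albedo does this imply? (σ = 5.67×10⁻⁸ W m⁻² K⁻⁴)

Flux at 1.35 AU: S = 1360/1.35² = 746 W m⁻².
From T_eq⁴ = S(1−A)/(4σ): 1−A = 4σT_eq⁴/S.
1−A = 4 × 5.67×10⁻⁸ × (181)⁴ / 746 = 0.326.

A ≈ 0.67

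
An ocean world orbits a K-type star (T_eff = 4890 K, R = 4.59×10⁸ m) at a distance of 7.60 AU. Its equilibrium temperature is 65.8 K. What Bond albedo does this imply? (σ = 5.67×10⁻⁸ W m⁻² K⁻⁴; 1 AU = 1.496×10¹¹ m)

A ≈ 0.20

d = 7.60 AU = 1.14×10¹² m.
L = 4πR_⋆²σT_⋆⁴ = 4π(4.59×10⁸)² × 5.67×10⁻⁸ × (4890)⁴ = 8.58×10²⁵ W.
S = L/(4πd²) = 5.28 W m⁻².
From T_eq⁴ = S(1−A)/(4σ): 1−A = 4σT_eq⁴/S.
1−A = 4 × 5.67×10⁻⁸ × (65.8)⁴ / 5.28 = 0.805.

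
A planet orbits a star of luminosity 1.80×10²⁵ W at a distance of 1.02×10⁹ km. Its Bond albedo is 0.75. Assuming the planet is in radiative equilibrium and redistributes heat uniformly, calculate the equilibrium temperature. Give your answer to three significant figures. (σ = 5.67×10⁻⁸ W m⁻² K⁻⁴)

d = 1.02×10⁹ km = 1.02×10¹² m.
Flux: S = L/(4πd²) = 1.80×10²⁵/(4π×(1.02×10¹²)²) = 1.38 W m⁻².
Energy balance: absorbed = emitted ⇒ πR²·S(1−A) = 4πR²·σT_eq⁴, so T_eq⁴ = S(1−A)/(4σ).
T_eq = [1.38 × 0.25 / (4 × 5.67×10⁻⁸)]^(1/4) = (1.52×10⁶)^(1/4) = 35.1 K.

T_eq ≈ 35.1 K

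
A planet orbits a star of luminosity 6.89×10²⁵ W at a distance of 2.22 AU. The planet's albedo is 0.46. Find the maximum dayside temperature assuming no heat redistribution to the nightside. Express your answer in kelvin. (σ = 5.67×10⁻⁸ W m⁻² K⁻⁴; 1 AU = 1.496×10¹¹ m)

T_ss ≈ 148 K

d = 2.22 AU = 3.32×10¹¹ m.
Flux: S = L/(4πd²) = 6.89×10²⁵/(4π×(3.32×10¹¹)²) = 49.7 W m⁻².
With no redistribution each surface element balances locally: S(1−A) = σT⁴.
T = [49.7 × 0.54 / 5.67×10⁻⁸]^(1/4) = (4.73×10⁸)^(1/4) = 148 K.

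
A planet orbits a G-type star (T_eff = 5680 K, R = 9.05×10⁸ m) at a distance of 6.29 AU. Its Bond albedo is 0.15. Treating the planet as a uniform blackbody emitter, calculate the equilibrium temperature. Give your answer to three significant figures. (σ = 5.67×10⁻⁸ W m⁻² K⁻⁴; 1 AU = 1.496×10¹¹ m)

d = 6.29 AU = 9.41×10¹¹ m.
L = 4πR_⋆²σT_⋆⁴ = 4π(9.05×10⁸)² × 5.67×10⁻⁸ × (5680)⁴ = 6.07×10²⁶ W.
S = L/(4πd²) = 54.6 W m⁻².
Energy balance: absorbed = emitted ⇒ πR²·S(1−A) = 4πR²·σT_eq⁴, so T_eq⁴ = S(1−A)/(4σ).
T_eq = [54.6 × 0.85 / (4 × 5.67×10⁻⁸)]^(1/4) = (2.05×10⁸)^(1/4) = 120 K.

T_eq ≈ 120 K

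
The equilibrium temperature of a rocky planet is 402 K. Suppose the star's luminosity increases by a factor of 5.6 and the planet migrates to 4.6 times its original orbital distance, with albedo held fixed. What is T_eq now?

T_eq ∝ L^(1/4) · d^(−1/2).
T′ = 402 × 5.6^(1/4) / 4.6^(1/2) = 288 K.

T_eq ≈ 288 K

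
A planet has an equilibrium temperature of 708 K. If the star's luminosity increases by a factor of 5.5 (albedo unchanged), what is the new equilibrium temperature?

T_eq ∝ L^(1/4) · d^(−1/2).
T′ = 708 × 5.5^(1/4) = 1080 K.

T_eq ≈ 1080 K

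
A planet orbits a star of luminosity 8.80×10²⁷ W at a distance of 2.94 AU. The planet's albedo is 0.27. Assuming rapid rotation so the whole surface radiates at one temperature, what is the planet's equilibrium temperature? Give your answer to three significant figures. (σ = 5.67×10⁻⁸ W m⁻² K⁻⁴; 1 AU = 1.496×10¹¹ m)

T_eq ≈ 329 K

d = 2.94 AU = 4.40×10¹¹ m.
Flux: S = L/(4πd²) = 8.80×10²⁷/(4π×(4.40×10¹¹)²) = 3620 W m⁻².
Energy balance: absorbed = emitted ⇒ πR²·S(1−A) = 4πR²·σT_eq⁴, so T_eq⁴ = S(1−A)/(4σ).
T_eq = [3620 × 0.73 / (4 × 5.67×10⁻⁸)]^(1/4) = (1.17×10¹⁰)^(1/4) = 329 K.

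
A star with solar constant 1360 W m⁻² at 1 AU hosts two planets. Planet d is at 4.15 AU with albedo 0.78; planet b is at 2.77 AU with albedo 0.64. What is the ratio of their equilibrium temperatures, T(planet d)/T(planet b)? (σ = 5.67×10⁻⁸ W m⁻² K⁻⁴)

T_eq = [S₀(1−A)/(4σd²)]^(1/4), so T ∝ (1−A)^(1/4) / √d.
T₁ = [1360×0.22/(4×5.67×10⁻⁸×4.15²)]^(1/4) = 93.55 K.
T₂ = [1360×0.36/(4×5.67×10⁻⁸×2.77²)]^(1/4) = 129.51 K.

T₁/T₂ ≈ 0.722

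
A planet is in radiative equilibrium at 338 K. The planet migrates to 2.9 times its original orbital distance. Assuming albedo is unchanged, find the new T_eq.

T_eq ∝ L^(1/4) · d^(−1/2).
T′ = 338 / 2.9^(1/2) = 198 K.

T_eq ≈ 198 K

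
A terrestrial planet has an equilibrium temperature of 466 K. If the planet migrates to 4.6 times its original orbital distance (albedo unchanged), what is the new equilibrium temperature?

T_eq ≈ 217 K

T_eq ∝ L^(1/4) · d^(−1/2).
T′ = 466 / 4.6^(1/2) = 217 K.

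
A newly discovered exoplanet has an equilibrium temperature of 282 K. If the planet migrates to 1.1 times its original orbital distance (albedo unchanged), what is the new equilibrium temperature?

T_eq ≈ 269 K

T_eq ∝ L^(1/4) · d^(−1/2).
T′ = 282 / 1.1^(1/2) = 269 K.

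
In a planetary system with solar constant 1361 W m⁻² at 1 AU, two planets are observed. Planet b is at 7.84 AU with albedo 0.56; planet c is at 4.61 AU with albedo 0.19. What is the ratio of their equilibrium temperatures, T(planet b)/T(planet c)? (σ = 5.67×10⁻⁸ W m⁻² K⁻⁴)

T_eq = [S₀(1−A)/(4σd²)]^(1/4), so T ∝ (1−A)^(1/4) / √d.
T₁ = [1361×0.44/(4×5.67×10⁻⁸×7.84²)]^(1/4) = 80.96 K.
T₂ = [1361×0.81/(4×5.67×10⁻⁸×4.61²)]^(1/4) = 122.98 K.

T₁/T₂ ≈ 0.658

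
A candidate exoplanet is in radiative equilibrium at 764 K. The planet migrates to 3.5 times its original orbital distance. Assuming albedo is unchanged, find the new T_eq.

T_eq ∝ L^(1/4) · d^(−1/2).
T′ = 764 / 3.5^(1/2) = 408 K.

T_eq ≈ 408 K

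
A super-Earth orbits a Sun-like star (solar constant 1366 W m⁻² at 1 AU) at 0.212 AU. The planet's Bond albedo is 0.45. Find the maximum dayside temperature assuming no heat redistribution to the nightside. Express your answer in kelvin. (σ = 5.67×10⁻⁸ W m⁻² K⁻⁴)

T_ss ≈ 737 K

Flux at 0.212 AU: S = 1366/0.212² = 3.04×10⁴ W m⁻².
With no redistribution each surface element balances locally: S(1−A) = σT⁴.
T = [3.04×10⁴ × 0.55 / 5.67×10⁻⁸]^(1/4) = (2.95×10¹¹)^(1/4) = 737 K.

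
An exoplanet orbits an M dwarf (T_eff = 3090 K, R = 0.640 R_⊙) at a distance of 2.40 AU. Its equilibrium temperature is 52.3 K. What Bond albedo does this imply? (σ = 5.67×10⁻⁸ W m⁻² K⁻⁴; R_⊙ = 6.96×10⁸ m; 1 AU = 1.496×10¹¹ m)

R_⋆ = 0.640 × 6.96×10⁸ = 4.45×10⁸ m.
d = 2.40 AU = 3.59×10¹¹ m.
L = 4πR_⋆²σT_⋆⁴ = 4π(4.45×10⁸)² × 5.67×10⁻⁸ × (3090)⁴ = 1.29×10²⁵ W.
S = L/(4πd²) = 7.96 W m⁻².
From T_eq⁴ = S(1−A)/(4σ): 1−A = 4σT_eq⁴/S.
1−A = 4 × 5.67×10⁻⁸ × (52.3)⁴ / 7.96 = 0.213.

A ≈ 0.79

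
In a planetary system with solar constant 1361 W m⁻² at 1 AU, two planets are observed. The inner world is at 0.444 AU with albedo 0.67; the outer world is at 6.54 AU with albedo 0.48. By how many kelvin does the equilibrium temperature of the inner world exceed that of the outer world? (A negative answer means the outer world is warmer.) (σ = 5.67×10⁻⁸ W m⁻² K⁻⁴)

ΔT ≈ 224.2 K

T_eq = [S₀(1−A)/(4σd²)]^(1/4), so T ∝ (1−A)^(1/4) / √d.
T₁ = [1361×0.33/(4×5.67×10⁻⁸×0.444²)]^(1/4) = 316.59 K.
T₂ = [1361×0.52/(4×5.67×10⁻⁸×6.54²)]^(1/4) = 92.42 K.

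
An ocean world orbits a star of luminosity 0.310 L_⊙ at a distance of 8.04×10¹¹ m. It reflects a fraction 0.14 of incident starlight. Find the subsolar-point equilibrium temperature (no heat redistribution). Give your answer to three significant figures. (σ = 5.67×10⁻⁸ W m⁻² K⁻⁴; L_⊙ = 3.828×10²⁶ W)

L = 0.310 × 3.828×10²⁶ = 1.19×10²⁶ W.
Flux: S = L/(4πd²) = 1.19×10²⁶/(4π×(8.04×10¹¹)²) = 14.6 W m⁻².
At the subsolar point the surface absorbs S(1−A) and emits σT⁴ per unit area — no factor of 4, since only the local patch is in balance.
T = [14.6 × 0.86 / 5.67×10⁻⁸]^(1/4) = (2.22×10⁸)^(1/4) = 122 K.

T_ss ≈ 122 K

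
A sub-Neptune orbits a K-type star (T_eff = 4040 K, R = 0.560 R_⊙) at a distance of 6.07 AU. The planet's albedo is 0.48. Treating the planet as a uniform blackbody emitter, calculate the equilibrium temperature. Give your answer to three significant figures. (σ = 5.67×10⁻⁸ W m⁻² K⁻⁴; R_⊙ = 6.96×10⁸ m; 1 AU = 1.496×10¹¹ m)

R_⋆ = 0.560 × 6.96×10⁸ = 3.90×10⁸ m.
d = 6.07 AU = 9.08×10¹¹ m.
L = 4πR_⋆²σT_⋆⁴ = 4π(3.90×10⁸)² × 5.67×10⁻⁸ × (4040)⁴ = 2.88×10²⁵ W.
S = L/(4πd²) = 2.78 W m⁻².
Energy balance: absorbed = emitted ⇒ πR²·S(1−A) = 4πR²·σT_eq⁴, so T_eq⁴ = S(1−A)/(4σ).
T_eq = [2.78 × 0.52 / (4 × 5.67×10⁻⁸)]^(1/4) = (6.38×10⁶)^(1/4) = 50.3 K.

T_eq ≈ 50.3 K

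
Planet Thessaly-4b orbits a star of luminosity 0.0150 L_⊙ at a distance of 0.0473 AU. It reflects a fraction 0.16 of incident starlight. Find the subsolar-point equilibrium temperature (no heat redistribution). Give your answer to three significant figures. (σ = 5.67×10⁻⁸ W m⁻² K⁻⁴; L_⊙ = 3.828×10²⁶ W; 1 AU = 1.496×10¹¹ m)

T_ss ≈ 606 K

d = 0.0473 AU = 7.08×10⁹ m.
L = 0.0150 × 3.828×10²⁶ = 5.74×10²⁴ W.
Flux: S = L/(4πd²) = 5.74×10²⁴/(4π×(7.08×10⁹)²) = 9130 W m⁻².
At the subsolar point the surface absorbs S(1−A) and emits σT⁴ per unit area — no factor of 4, since only the local patch is in balance.
T = [9130 × 0.84 / 5.67×10⁻⁸]^(1/4) = (1.35×10¹¹)^(1/4) = 606 K.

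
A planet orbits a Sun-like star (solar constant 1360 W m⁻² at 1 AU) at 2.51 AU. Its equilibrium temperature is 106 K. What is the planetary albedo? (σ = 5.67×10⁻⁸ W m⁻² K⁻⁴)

Flux at 2.51 AU: S = 1360/2.51² = 216 W m⁻².
From T_eq⁴ = S(1−A)/(4σ): 1−A = 4σT_eq⁴/S.
1−A = 4 × 5.67×10⁻⁸ × (106)⁴ / 216 = 0.133.

A ≈ 0.87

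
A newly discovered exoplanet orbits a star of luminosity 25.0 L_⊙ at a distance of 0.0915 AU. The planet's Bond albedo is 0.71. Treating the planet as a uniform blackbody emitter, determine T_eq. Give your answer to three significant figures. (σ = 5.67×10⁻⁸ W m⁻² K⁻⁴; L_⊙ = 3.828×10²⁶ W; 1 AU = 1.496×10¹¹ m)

T_eq ≈ 1510 K

d = 0.0915 AU = 1.37×10¹⁰ m.
L = 25.0 × 3.828×10²⁶ = 9.57×10²⁷ W.
Flux: S = L/(4πd²) = 9.57×10²⁷/(4π×(1.37×10¹⁰)²) = 4.06×10⁶ W m⁻².
Energy balance: absorbed = emitted ⇒ πR²·S(1−A) = 4πR²·σT_eq⁴, so T_eq⁴ = S(1−A)/(4σ).
T_eq = [4.06×10⁶ × 0.29 / (4 × 5.67×10⁻⁸)]^(1/4) = (5.20×10¹²)^(1/4) = 1510 K.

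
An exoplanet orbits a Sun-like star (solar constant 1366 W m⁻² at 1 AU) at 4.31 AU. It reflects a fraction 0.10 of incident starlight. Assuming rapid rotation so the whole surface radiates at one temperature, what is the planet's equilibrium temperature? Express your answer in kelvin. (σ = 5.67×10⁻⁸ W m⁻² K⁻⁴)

T_eq ≈ 131 K

Flux at 4.31 AU: S = 1366/4.31² = 73.5 W m⁻².
Energy balance: absorbed = emitted ⇒ πR²·S(1−A) = 4πR²·σT_eq⁴, so T_eq⁴ = S(1−A)/(4σ).
T_eq = [73.5 × 0.90 / (4 × 5.67×10⁻⁸)]^(1/4) = (2.92×10⁸)^(1/4) = 131 K.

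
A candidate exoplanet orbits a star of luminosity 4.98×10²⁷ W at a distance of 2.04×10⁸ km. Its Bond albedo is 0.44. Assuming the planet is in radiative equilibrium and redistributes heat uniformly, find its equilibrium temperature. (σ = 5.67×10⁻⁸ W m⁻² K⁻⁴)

d = 2.04×10⁸ km = 2.04×10¹¹ m.
Flux: S = L/(4πd²) = 4.98×10²⁷/(4π×(2.04×10¹¹)²) = 9520 W m⁻².
Energy balance: absorbed = emitted ⇒ πR²·S(1−A) = 4πR²·σT_eq⁴, so T_eq⁴ = S(1−A)/(4σ).
T_eq = [9520 × 0.56 / (4 × 5.67×10⁻⁸)]^(1/4) = (2.35×10¹⁰)^(1/4) = 392 K.

T_eq ≈ 392 K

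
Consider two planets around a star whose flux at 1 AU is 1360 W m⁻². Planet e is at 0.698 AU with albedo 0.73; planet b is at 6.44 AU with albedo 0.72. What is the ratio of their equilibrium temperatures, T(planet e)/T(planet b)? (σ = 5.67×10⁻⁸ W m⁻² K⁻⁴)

T_eq = [S₀(1−A)/(4σd²)]^(1/4), so T ∝ (1−A)^(1/4) / √d.
T₁ = [1360×0.27/(4×5.67×10⁻⁸×0.698²)]^(1/4) = 240.10 K.
T₂ = [1360×0.28/(4×5.67×10⁻⁸×6.44²)]^(1/4) = 79.77 K.

T₁/T₂ ≈ 3.010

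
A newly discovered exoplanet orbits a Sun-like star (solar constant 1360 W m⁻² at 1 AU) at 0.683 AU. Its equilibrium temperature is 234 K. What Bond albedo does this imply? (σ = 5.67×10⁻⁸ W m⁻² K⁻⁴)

A ≈ 0.77

Flux at 0.683 AU: S = 1360/0.683² = 2920 W m⁻².
From T_eq⁴ = S(1−A)/(4σ): 1−A = 4σT_eq⁴/S.
1−A = 4 × 5.67×10⁻⁸ × (234)⁴ / 2920 = 0.233.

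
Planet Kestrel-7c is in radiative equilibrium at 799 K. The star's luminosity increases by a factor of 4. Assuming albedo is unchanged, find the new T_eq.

T_eq ∝ L^(1/4) · d^(−1/2).
T′ = 799 × 4^(1/4) = 1130 K.

T_eq ≈ 1130 K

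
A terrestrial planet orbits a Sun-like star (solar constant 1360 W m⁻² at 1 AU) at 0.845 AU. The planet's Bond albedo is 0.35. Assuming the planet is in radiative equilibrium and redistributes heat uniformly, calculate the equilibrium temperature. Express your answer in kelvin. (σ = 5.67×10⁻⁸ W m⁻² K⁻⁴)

T_eq ≈ 272 K

Flux at 0.845 AU: S = 1360/0.845² = 1900 W m⁻².
Energy balance: absorbed = emitted ⇒ πR²·S(1−A) = 4πR²·σT_eq⁴, so T_eq⁴ = S(1−A)/(4σ).
T_eq = [1900 × 0.65 / (4 × 5.67×10⁻⁸)]^(1/4) = (5.46×10⁹)^(1/4) = 272 K.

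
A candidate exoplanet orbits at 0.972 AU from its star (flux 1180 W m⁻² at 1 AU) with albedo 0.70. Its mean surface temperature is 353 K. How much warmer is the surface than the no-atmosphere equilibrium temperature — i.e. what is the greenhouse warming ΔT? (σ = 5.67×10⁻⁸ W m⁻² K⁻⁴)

ΔT ≈ 151.4 K

S = 1180/0.972² = 1249 W m⁻².
T_eq = [S(1−A)/(4σ)]^(1/4) = [1249×0.30/(4×5.67×10⁻⁸)]^(1/4) = 201.6 K.
ΔT = T_surf − T_eq = 353 − 201.6.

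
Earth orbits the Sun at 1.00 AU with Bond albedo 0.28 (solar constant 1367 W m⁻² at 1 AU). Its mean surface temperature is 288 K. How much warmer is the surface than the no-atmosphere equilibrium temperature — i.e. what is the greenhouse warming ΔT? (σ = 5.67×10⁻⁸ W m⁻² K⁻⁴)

S = 1367/1.00² = 1367 W m⁻².
T_eq = [S(1−A)/(4σ)]^(1/4) = [1367×0.72/(4×5.67×10⁻⁸)]^(1/4) = 256.7 K.
ΔT = T_surf − T_eq = 288 − 256.7.

ΔT ≈ 31.3 K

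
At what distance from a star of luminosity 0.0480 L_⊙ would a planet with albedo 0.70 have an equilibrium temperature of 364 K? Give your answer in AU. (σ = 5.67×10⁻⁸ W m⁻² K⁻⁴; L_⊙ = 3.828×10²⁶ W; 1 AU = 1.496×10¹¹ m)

L = 0.0480 × 3.828×10²⁶ = 1.84×10²⁵ W.
From T_eq⁴ = L(1−A)/(16πσd²): d = √[L(1−A)/(16πσT_eq⁴)].
d = √[1.84×10²⁵ × 0.30 / (16π × 5.67×10⁻⁸ × (364)⁴)] = 1.05×10¹⁰ m = 0.0702 AU.

d ≈ 0.0702 AU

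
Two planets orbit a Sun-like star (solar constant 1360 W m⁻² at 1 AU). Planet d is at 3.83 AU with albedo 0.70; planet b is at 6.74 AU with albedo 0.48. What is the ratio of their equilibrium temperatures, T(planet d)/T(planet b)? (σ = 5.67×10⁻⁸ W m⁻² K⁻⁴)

T₁/T₂ ≈ 1.156

T_eq = [S₀(1−A)/(4σd²)]^(1/4), so T ∝ (1−A)^(1/4) / √d.
T₁ = [1360×0.30/(4×5.67×10⁻⁸×3.83²)]^(1/4) = 105.23 K.
T₂ = [1360×0.52/(4×5.67×10⁻⁸×6.74²)]^(1/4) = 91.02 K.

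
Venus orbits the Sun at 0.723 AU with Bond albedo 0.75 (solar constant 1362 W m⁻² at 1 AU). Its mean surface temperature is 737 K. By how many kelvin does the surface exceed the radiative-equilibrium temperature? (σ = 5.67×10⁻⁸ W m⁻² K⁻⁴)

ΔT ≈ 505.5 K

S = 1362/0.723² = 2606 W m⁻².
T_eq = [S(1−A)/(4σ)]^(1/4) = [2606×0.25/(4×5.67×10⁻⁸)]^(1/4) = 231.5 K.
ΔT = T_surf − T_eq = 737 − 231.5.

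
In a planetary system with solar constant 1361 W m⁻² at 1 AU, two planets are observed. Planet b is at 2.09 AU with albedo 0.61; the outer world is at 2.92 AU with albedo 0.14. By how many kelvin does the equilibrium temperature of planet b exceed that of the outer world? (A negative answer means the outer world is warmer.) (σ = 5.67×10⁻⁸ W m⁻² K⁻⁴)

T_eq = [S₀(1−A)/(4σd²)]^(1/4), so T ∝ (1−A)^(1/4) / √d.
T₁ = [1361×0.39/(4×5.67×10⁻⁸×2.09²)]^(1/4) = 152.14 K.
T₂ = [1361×0.86/(4×5.67×10⁻⁸×2.92²)]^(1/4) = 156.85 K.

ΔT ≈ -4.7 K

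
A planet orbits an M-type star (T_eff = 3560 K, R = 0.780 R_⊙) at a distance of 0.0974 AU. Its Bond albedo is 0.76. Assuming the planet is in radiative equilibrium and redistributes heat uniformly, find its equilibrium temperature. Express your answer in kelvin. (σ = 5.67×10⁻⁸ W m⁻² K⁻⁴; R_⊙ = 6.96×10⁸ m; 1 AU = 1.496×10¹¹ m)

R_⋆ = 0.780 × 6.96×10⁸ = 5.43×10⁸ m.
d = 0.0974 AU = 1.46×10¹⁰ m.
L = 4πR_⋆²σT_⋆⁴ = 4π(5.43×10⁸)² × 5.67×10⁻⁸ × (3560)⁴ = 3.37×10²⁵ W.
S = L/(4πd²) = 1.26×10⁴ W m⁻².
Energy balance: absorbed = emitted ⇒ πR²·S(1−A) = 4πR²·σT_eq⁴, so T_eq⁴ = S(1−A)/(4σ).
T_eq = [1.26×10⁴ × 0.24 / (4 × 5.67×10⁻⁸)]^(1/4) = (1.34×10¹⁰)^(1/4) = 340 K.

T_eq ≈ 340 K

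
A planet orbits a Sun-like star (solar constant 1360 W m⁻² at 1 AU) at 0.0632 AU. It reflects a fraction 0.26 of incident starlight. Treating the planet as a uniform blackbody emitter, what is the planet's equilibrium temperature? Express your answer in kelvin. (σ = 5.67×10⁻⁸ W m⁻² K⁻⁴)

T_eq ≈ 1030 K

Flux at 0.0632 AU: S = 1360/0.0632² = 3.40×10⁵ W m⁻².
Energy balance: absorbed = emitted ⇒ πR²·S(1−A) = 4πR²·σT_eq⁴, so T_eq⁴ = S(1−A)/(4σ).
T_eq = [3.40×10⁵ × 0.74 / (4 × 5.67×10⁻⁸)]^(1/4) = (1.11×10¹²)^(1/4) = 1030 K.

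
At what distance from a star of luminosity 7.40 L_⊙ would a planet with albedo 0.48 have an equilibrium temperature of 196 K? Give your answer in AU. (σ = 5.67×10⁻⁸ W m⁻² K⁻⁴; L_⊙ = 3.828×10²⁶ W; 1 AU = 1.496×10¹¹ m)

d ≈ 3.96 AU

L = 7.40 × 3.828×10²⁶ = 2.83×10²⁷ W.
From T_eq⁴ = L(1−A)/(16πσd²): d = √[L(1−A)/(16πσT_eq⁴)].
d = √[2.83×10²⁷ × 0.52 / (16π × 5.67×10⁻⁸ × (196)⁴)] = 5.92×10¹¹ m = 3.96 AU.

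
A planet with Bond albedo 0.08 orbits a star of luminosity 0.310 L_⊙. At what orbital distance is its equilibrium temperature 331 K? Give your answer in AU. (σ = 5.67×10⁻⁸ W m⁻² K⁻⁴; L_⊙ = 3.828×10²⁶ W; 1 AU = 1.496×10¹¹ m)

d ≈ 0.378 AU

L = 0.310 × 3.828×10²⁶ = 1.19×10²⁶ W.
From T_eq⁴ = L(1−A)/(16πσd²): d = √[L(1−A)/(16πσT_eq⁴)].
d = √[1.19×10²⁶ × 0.92 / (16π × 5.67×10⁻⁸ × (331)⁴)] = 5.65×10¹⁰ m = 0.378 AU.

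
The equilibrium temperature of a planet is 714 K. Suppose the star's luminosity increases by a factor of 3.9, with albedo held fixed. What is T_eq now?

T_eq ∝ L^(1/4) · d^(−1/2).
T′ = 714 × 3.9^(1/4) = 1000 K.

T_eq ≈ 1000 K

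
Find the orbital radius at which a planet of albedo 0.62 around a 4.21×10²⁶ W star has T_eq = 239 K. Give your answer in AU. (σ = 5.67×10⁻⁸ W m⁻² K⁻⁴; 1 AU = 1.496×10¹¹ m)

From T_eq⁴ = L(1−A)/(16πσd²): d = √[L(1−A)/(16πσT_eq⁴)].
d = √[4.21×10²⁶ × 0.38 / (16π × 5.67×10⁻⁸ × (239)⁴)] = 1.31×10¹¹ m = 0.877 AU.

d ≈ 0.877 AU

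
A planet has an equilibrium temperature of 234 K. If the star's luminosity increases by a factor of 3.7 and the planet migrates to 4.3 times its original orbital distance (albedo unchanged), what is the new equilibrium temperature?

T_eq ∝ L^(1/4) · d^(−1/2).
T′ = 234 × 3.7^(1/4) / 4.3^(1/2) = 157 K.

T_eq ≈ 157 K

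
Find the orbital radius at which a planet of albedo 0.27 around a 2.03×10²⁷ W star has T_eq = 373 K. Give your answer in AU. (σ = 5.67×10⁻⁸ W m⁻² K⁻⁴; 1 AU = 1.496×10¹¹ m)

d ≈ 1.10 AU

From T_eq⁴ = L(1−A)/(16πσd²): d = √[L(1−A)/(16πσT_eq⁴)].
d = √[2.03×10²⁷ × 0.73 / (16π × 5.67×10⁻⁸ × (373)⁴)] = 1.64×10¹¹ m = 1.10 AU.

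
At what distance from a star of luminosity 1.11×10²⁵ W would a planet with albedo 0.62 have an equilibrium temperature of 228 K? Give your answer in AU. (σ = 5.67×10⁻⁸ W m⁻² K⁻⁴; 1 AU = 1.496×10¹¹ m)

From T_eq⁴ = L(1−A)/(16πσd²): d = √[L(1−A)/(16πσT_eq⁴)].
d = √[1.11×10²⁵ × 0.38 / (16π × 5.67×10⁻⁸ × (228)⁴)] = 2.34×10¹⁰ m = 0.156 AU.

d ≈ 0.156 AU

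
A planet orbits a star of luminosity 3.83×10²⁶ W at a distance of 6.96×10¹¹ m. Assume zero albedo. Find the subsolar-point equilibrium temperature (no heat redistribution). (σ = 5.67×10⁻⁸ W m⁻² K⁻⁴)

Flux: S = L/(4πd²) = 3.83×10²⁶/(4π×(6.96×10¹¹)²) = 62.9 W m⁻².
At the subsolar point the surface absorbs S(1−A) and emits σT⁴ per unit area — no factor of 4, since only the local patch is in balance.
T = [62.9 × 1.00 / 5.67×10⁻⁸]^(1/4) = (1.11×10⁹)^(1/4) = 183 K.

T_ss ≈ 183 K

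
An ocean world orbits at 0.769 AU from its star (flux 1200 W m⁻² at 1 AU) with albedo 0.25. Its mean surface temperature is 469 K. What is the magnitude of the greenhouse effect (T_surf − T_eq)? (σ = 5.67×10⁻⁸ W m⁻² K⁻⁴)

ΔT ≈ 182.8 K

S = 1200/0.769² = 2029 W m⁻².
T_eq = [S(1−A)/(4σ)]^(1/4) = [2029×0.75/(4×5.67×10⁻⁸)]^(1/4) = 286.2 K.
ΔT = T_surf − T_eq = 469 − 286.2.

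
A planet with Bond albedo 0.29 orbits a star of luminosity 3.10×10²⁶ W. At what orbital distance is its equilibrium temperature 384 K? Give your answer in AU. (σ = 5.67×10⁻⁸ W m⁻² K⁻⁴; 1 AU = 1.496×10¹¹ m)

d ≈ 0.398 AU

From T_eq⁴ = L(1−A)/(16πσd²): d = √[L(1−A)/(16πσT_eq⁴)].
d = √[3.10×10²⁶ × 0.71 / (16π × 5.67×10⁻⁸ × (384)⁴)] = 5.96×10¹⁰ m = 0.398 AU.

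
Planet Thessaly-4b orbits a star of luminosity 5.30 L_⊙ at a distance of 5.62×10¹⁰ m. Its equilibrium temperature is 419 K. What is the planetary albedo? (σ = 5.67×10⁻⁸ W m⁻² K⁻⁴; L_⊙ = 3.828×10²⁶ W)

A ≈ 0.86

L = 5.30 × 3.828×10²⁶ = 2.03×10²⁷ W.
Flux: S = L/(4πd²) = 2.03×10²⁷/(4π×(5.62×10¹⁰)²) = 5.11×10⁴ W m⁻².
From T_eq⁴ = S(1−A)/(4σ): 1−A = 4σT_eq⁴/S.
1−A = 4 × 5.67×10⁻⁸ × (419)⁴ / 5.11×10⁴ = 0.137.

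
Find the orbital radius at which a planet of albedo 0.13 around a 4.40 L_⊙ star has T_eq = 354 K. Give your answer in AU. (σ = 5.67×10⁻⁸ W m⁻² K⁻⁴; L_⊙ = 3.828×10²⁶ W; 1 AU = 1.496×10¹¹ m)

L = 4.40 × 3.828×10²⁶ = 1.68×10²⁷ W.
From T_eq⁴ = L(1−A)/(16πσd²): d = √[L(1−A)/(16πσT_eq⁴)].
d = √[1.68×10²⁷ × 0.87 / (16π × 5.67×10⁻⁸ × (354)⁴)] = 1.81×10¹¹ m = 1.21 AU.

d ≈ 1.21 AU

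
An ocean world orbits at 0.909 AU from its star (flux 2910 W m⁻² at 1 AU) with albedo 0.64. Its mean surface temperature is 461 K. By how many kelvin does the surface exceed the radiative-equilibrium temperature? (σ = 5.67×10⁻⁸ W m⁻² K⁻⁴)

ΔT ≈ 187.6 K

S = 2910/0.909² = 3522 W m⁻².
T_eq = [S(1−A)/(4σ)]^(1/4) = [3522×0.36/(4×5.67×10⁻⁸)]^(1/4) = 273.4 K.
ΔT = T_surf − T_eq = 461 − 273.4.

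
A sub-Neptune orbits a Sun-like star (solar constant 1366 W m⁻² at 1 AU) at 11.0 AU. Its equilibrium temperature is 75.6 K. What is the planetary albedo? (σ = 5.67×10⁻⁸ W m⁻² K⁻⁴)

A ≈ 0.34

Flux at 11.0 AU: S = 1366/11.0² = 11.3 W m⁻².
From T_eq⁴ = S(1−A)/(4σ): 1−A = 4σT_eq⁴/S.
1−A = 4 × 5.67×10⁻⁸ × (75.6)⁴ / 11.3 = 0.656.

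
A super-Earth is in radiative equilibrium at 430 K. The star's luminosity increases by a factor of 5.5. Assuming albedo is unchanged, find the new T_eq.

T_eq ∝ L^(1/4) · d^(−1/2).
T′ = 430 × 5.5^(1/4) = 659 K.

T_eq ≈ 659 K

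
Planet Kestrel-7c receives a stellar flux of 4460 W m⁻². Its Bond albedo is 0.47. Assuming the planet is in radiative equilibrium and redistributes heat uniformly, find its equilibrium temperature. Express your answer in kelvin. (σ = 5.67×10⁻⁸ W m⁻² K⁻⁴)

T_eq ≈ 320 K

Energy balance: absorbed = emitted ⇒ πR²·S(1−A) = 4πR²·σT_eq⁴, so T_eq⁴ = S(1−A)/(4σ).
T_eq = [4460 × 0.53 / (4 × 5.67×10⁻⁸)]^(1/4) = (1.04×10¹⁰)^(1/4) = 320 K.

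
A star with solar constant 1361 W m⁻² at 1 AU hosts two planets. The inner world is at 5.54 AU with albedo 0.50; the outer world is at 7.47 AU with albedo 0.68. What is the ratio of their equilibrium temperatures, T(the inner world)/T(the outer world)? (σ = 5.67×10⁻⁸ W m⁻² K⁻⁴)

T_eq = [S₀(1−A)/(4σd²)]^(1/4), so T ∝ (1−A)^(1/4) / √d.
T₁ = [1361×0.50/(4×5.67×10⁻⁸×5.54²)]^(1/4) = 99.44 K.
T₂ = [1361×0.32/(4×5.67×10⁻⁸×7.47²)]^(1/4) = 76.59 K.

T₁/T₂ ≈ 1.298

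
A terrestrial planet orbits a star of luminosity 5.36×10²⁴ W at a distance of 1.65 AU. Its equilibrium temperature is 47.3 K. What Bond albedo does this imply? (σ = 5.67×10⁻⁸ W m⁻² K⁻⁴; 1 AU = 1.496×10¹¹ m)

A ≈ 0.84

d = 1.65 AU = 2.47×10¹¹ m.
Flux: S = L/(4πd²) = 5.36×10²⁴/(4π×(2.47×10¹¹)²) = 7.00 W m⁻².
From T_eq⁴ = S(1−A)/(4σ): 1−A = 4σT_eq⁴/S.
1−A = 4 × 5.67×10⁻⁸ × (47.3)⁴ / 7.00 = 0.162.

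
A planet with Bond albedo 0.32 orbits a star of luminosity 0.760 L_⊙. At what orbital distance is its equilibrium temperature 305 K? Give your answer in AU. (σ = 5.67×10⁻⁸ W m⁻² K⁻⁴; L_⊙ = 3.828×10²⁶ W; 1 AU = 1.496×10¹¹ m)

L = 0.760 × 3.828×10²⁶ = 2.91×10²⁶ W.
From T_eq⁴ = L(1−A)/(16πσd²): d = √[L(1−A)/(16πσT_eq⁴)].
d = √[2.91×10²⁶ × 0.68 / (16π × 5.67×10⁻⁸ × (305)⁴)] = 8.96×10¹⁰ m = 0.599 AU.

d ≈ 0.599 AU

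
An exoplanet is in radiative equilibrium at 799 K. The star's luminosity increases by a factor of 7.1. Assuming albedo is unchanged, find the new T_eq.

T_eq ∝ L^(1/4) · d^(−1/2).
T′ = 799 × 7.1^(1/4) = 1300 K.

T_eq ≈ 1300 K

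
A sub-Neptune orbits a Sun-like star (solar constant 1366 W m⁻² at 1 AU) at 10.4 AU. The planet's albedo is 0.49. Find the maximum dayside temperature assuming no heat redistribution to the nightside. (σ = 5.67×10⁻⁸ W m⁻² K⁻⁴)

Flux at 10.4 AU: S = 1366/10.4² = 12.6 W m⁻².
With no redistribution each surface element balances locally: S(1−A) = σT⁴.
T = [12.6 × 0.51 / 5.67×10⁻⁸]^(1/4) = (1.14×10⁸)^(1/4) = 103 K.

T_ss ≈ 103 K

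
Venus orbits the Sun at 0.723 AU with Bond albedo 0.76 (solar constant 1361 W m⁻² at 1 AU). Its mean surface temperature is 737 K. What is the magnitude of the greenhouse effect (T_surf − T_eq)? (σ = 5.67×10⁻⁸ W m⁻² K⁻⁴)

S = 1361/0.723² = 2604 W m⁻².
T_eq = [S(1−A)/(4σ)]^(1/4) = [2604×0.24/(4×5.67×10⁻⁸)]^(1/4) = 229.1 K.
ΔT = T_surf − T_eq = 737 − 229.1.

ΔT ≈ 507.9 K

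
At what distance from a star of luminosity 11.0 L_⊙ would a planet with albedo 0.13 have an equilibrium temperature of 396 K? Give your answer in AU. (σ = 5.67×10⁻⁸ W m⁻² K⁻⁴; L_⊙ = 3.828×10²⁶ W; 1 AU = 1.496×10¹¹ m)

d ≈ 1.53 AU

L = 11.0 × 3.828×10²⁶ = 4.21×10²⁷ W.
From T_eq⁴ = L(1−A)/(16πσd²): d = √[L(1−A)/(16πσT_eq⁴)].
d = √[4.21×10²⁷ × 0.87 / (16π × 5.67×10⁻⁸ × (396)⁴)] = 2.29×10¹¹ m = 1.53 AU.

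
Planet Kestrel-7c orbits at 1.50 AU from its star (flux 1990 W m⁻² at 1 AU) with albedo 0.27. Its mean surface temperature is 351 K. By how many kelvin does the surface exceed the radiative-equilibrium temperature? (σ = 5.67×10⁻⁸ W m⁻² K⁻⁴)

S = 1990/1.50² = 884.4 W m⁻².
T_eq = [S(1−A)/(4σ)]^(1/4) = [884.4×0.73/(4×5.67×10⁻⁸)]^(1/4) = 231.0 K.
ΔT = T_surf − T_eq = 351 − 231.0.

ΔT ≈ 120.0 K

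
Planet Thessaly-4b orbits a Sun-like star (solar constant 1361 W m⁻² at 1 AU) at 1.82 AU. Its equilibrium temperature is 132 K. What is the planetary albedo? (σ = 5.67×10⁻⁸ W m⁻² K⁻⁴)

Flux at 1.82 AU: S = 1361/1.82² = 411 W m⁻².
From T_eq⁴ = S(1−A)/(4σ): 1−A = 4σT_eq⁴/S.
1−A = 4 × 5.67×10⁻⁸ × (132)⁴ / 411 = 0.168.

A ≈ 0.83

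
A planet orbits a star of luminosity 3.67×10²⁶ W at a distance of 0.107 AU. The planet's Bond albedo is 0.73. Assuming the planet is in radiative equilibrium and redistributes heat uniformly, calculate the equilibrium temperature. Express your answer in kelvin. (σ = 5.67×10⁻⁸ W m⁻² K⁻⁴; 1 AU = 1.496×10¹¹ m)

d = 0.107 AU = 1.60×10¹⁰ m.
Flux: S = L/(4πd²) = 3.67×10²⁶/(4π×(1.60×10¹⁰)²) = 1.14×10⁵ W m⁻².
Energy balance: absorbed = emitted ⇒ πR²·S(1−A) = 4πR²·σT_eq⁴, so T_eq⁴ = S(1−A)/(4σ).
T_eq = [1.14×10⁵ × 0.27 / (4 × 5.67×10⁻⁸)]^(1/4) = (1.36×10¹¹)^(1/4) = 607 K.

T_eq ≈ 607 K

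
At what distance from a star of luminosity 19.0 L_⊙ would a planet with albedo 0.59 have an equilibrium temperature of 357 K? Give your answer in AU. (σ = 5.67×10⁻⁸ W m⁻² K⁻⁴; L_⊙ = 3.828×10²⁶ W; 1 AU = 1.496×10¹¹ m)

L = 19.0 × 3.828×10²⁶ = 7.27×10²⁷ W.
From T_eq⁴ = L(1−A)/(16πσd²): d = √[L(1−A)/(16πσT_eq⁴)].
d = √[7.27×10²⁷ × 0.41 / (16π × 5.67×10⁻⁸ × (357)⁴)] = 2.54×10¹¹ m = 1.70 AU.

d ≈ 1.70 AU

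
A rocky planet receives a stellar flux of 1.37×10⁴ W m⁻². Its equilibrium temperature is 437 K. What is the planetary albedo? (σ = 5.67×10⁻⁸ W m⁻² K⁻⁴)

From T_eq⁴ = S(1−A)/(4σ): 1−A = 4σT_eq⁴/S.
1−A = 4 × 5.67×10⁻⁸ × (437)⁴ / 1.37×10⁴ = 0.604.

A ≈ 0.40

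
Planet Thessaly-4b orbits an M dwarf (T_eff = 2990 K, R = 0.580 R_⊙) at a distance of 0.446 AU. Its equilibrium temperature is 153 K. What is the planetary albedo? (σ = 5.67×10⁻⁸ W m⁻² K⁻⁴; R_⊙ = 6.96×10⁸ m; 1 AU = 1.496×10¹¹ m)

A ≈ 0.25

R_⋆ = 0.580 × 6.96×10⁸ = 4.04×10⁸ m.
d = 0.446 AU = 6.67×10¹⁰ m.
L = 4πR_⋆²σT_⋆⁴ = 4π(4.04×10⁸)² × 5.67×10⁻⁸ × (2990)⁴ = 9.28×10²⁴ W.
S = L/(4πd²) = 166 W m⁻².
From T_eq⁴ = S(1−A)/(4σ): 1−A = 4σT_eq⁴/S.
1−A = 4 × 5.67×10⁻⁸ × (153)⁴ / 166 = 0.749.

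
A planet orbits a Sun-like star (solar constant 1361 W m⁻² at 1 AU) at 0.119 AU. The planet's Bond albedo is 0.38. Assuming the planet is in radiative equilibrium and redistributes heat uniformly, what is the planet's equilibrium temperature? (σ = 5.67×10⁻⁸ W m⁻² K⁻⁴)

T_eq ≈ 716 K

Flux at 0.119 AU: S = 1361/0.119² = 9.61×10⁴ W m⁻².
Energy balance: absorbed = emitted ⇒ πR²·S(1−A) = 4πR²·σT_eq⁴, so T_eq⁴ = S(1−A)/(4σ).
T_eq = [9.61×10⁴ × 0.62 / (4 × 5.67×10⁻⁸)]^(1/4) = (2.63×10¹¹)^(1/4) = 716 K.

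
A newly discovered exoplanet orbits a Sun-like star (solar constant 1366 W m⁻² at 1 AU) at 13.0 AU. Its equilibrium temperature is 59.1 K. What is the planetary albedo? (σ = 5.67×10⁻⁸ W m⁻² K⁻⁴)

Flux at 13.0 AU: S = 1366/13.0² = 8.08 W m⁻².
From T_eq⁴ = S(1−A)/(4σ): 1−A = 4σT_eq⁴/S.
1−A = 4 × 5.67×10⁻⁸ × (59.1)⁴ / 8.08 = 0.342.

A ≈ 0.66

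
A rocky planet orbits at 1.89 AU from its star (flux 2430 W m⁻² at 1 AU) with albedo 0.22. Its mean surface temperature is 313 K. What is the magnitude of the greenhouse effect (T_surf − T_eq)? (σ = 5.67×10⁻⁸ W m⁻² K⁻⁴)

ΔT ≈ 93.1 K

S = 2430/1.89² = 680.3 W m⁻².
T_eq = [S(1−A)/(4σ)]^(1/4) = [680.3×0.78/(4×5.67×10⁻⁸)]^(1/4) = 219.9 K.
ΔT = T_surf − T_eq = 313 − 219.9.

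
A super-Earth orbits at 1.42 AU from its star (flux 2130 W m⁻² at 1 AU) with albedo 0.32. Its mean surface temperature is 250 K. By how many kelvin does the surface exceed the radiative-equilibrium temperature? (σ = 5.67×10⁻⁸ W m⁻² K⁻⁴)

ΔT ≈ 12.8 K

S = 2130/1.42² = 1056 W m⁻².
T_eq = [S(1−A)/(4σ)]^(1/4) = [1056×0.68/(4×5.67×10⁻⁸)]^(1/4) = 237.2 K.
ΔT = T_surf − T_eq = 250 − 237.2.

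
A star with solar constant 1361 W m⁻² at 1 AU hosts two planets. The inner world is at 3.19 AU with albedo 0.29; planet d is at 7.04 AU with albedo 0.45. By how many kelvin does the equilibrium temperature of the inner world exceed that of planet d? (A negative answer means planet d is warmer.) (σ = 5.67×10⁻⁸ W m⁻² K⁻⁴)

T_eq = [S₀(1−A)/(4σd²)]^(1/4), so T ∝ (1−A)^(1/4) / √d.
T₁ = [1361×0.71/(4×5.67×10⁻⁸×3.19²)]^(1/4) = 143.05 K.
T₂ = [1361×0.55/(4×5.67×10⁻⁸×7.04²)]^(1/4) = 90.34 K.

ΔT ≈ 52.7 K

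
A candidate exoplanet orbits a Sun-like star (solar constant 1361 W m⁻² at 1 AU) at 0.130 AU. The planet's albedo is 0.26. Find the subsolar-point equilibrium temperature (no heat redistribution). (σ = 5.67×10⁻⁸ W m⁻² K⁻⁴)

Flux at 0.130 AU: S = 1361/0.130² = 8.05×10⁴ W m⁻².
At the subsolar point the surface absorbs S(1−A) and emits σT⁴ per unit area — no factor of 4, since only the local patch is in balance.
T = [8.05×10⁴ × 0.74 / 5.67×10⁻⁸]^(1/4) = (1.05×10¹²)^(1/4) = 1010 K.

T_ss ≈ 1010 K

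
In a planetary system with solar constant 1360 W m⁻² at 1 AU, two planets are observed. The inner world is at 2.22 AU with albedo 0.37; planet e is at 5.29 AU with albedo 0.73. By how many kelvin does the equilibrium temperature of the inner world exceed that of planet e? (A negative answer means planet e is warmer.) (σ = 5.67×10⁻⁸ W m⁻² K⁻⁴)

ΔT ≈ 79.2 K

T_eq = [S₀(1−A)/(4σd²)]^(1/4), so T ∝ (1−A)^(1/4) / √d.
T₁ = [1360×0.63/(4×5.67×10⁻⁸×2.22²)]^(1/4) = 166.39 K.
T₂ = [1360×0.27/(4×5.67×10⁻⁸×5.29²)]^(1/4) = 87.21 K.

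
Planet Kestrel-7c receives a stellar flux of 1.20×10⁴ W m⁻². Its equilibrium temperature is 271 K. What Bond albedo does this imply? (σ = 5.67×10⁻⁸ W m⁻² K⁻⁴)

From T_eq⁴ = S(1−A)/(4σ): 1−A = 4σT_eq⁴/S.
1−A = 4 × 5.67×10⁻⁸ × (271)⁴ / 1.20×10⁴ = 0.102.

A ≈ 0.90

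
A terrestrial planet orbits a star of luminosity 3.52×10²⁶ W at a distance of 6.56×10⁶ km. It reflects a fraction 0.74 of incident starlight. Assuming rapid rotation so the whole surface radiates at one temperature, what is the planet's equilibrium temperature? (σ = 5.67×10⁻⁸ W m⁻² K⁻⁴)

T_eq ≈ 929 K

d = 6.56×10⁶ km = 6.56×10⁹ m.
Flux: S = L/(4πd²) = 3.52×10²⁶/(4π×(6.56×10⁹)²) = 6.51×10⁵ W m⁻².
Energy balance: absorbed = emitted ⇒ πR²·S(1−A) = 4πR²·σT_eq⁴, so T_eq⁴ = S(1−A)/(4σ).
T_eq = [6.51×10⁵ × 0.26 / (4 × 5.67×10⁻⁸)]^(1/4) = (7.46×10¹¹)^(1/4) = 929 K.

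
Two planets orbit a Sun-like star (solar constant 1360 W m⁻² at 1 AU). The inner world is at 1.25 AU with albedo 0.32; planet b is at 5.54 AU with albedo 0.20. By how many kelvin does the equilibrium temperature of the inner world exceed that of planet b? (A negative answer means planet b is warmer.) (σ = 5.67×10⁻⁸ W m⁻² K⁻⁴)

ΔT ≈ 114.2 K

T_eq = [S₀(1−A)/(4σd²)]^(1/4), so T ∝ (1−A)^(1/4) / √d.
T₁ = [1360×0.68/(4×5.67×10⁻⁸×1.25²)]^(1/4) = 226.02 K.
T₂ = [1360×0.80/(4×5.67×10⁻⁸×5.54²)]^(1/4) = 111.81 K.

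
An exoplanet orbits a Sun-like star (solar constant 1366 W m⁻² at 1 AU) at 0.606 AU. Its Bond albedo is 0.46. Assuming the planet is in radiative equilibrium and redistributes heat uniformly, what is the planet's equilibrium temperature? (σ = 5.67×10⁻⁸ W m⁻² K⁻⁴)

T_eq ≈ 307 K

Flux at 0.606 AU: S = 1366/0.606² = 3720 W m⁻².
Energy balance: absorbed = emitted ⇒ πR²·S(1−A) = 4πR²·σT_eq⁴, so T_eq⁴ = S(1−A)/(4σ).
T_eq = [3720 × 0.54 / (4 × 5.67×10⁻⁸)]^(1/4) = (8.86×10⁹)^(1/4) = 307 K.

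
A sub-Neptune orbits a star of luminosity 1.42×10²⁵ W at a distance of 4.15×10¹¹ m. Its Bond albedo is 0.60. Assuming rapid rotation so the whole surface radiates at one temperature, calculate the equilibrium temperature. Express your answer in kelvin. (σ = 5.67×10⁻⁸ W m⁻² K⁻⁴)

Flux: S = L/(4πd²) = 1.42×10²⁵/(4π×(4.15×10¹¹)²) = 6.56 W m⁻².
Energy balance: absorbed = emitted ⇒ πR²·S(1−A) = 4πR²·σT_eq⁴, so T_eq⁴ = S(1−A)/(4σ).
T_eq = [6.56 × 0.40 / (4 × 5.67×10⁻⁸)]^(1/4) = (1.16×10⁷)^(1/4) = 58.3 K.

T_eq ≈ 58.3 K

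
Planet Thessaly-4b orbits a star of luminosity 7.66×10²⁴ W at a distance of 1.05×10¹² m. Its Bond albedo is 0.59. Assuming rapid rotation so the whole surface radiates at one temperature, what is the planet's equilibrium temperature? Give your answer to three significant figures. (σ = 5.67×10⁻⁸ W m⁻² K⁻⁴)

Flux: S = L/(4πd²) = 7.66×10²⁴/(4π×(1.05×10¹²)²) = 0.553 W m⁻².
Energy balance: absorbed = emitted ⇒ πR²·S(1−A) = 4πR²·σT_eq⁴, so T_eq⁴ = S(1−A)/(4σ).
T_eq = [0.553 × 0.41 / (4 × 5.67×10⁻⁸)]^(1/4) = (9.99×10⁵)^(1/4) = 31.6 K.

T_eq ≈ 31.6 K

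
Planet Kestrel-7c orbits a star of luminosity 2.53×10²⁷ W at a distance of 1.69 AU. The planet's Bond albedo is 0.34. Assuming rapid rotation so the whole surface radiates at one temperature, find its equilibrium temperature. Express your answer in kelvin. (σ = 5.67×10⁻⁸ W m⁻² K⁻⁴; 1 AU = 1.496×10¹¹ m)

d = 1.69 AU = 2.53×10¹¹ m.
Flux: S = L/(4πd²) = 2.53×10²⁷/(4π×(2.53×10¹¹)²) = 3150 W m⁻².
Energy balance: absorbed = emitted ⇒ πR²·S(1−A) = 4πR²·σT_eq⁴, so T_eq⁴ = S(1−A)/(4σ).
T_eq = [3150 × 0.66 / (4 × 5.67×10⁻⁸)]^(1/4) = (9.17×10⁹)^(1/4) = 309 K.

T_eq ≈ 309 K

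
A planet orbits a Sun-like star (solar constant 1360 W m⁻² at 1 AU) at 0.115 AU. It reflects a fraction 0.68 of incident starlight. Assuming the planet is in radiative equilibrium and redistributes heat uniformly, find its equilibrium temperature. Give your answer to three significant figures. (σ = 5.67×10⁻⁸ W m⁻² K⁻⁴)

T_eq ≈ 617 K

Flux at 0.115 AU: S = 1360/0.115² = 1.03×10⁵ W m⁻².
Energy balance: absorbed = emitted ⇒ πR²·S(1−A) = 4πR²·σT_eq⁴, so T_eq⁴ = S(1−A)/(4σ).
T_eq = [1.03×10⁵ × 0.32 / (4 × 5.67×10⁻⁸)]^(1/4) = (1.45×10¹¹)^(1/4) = 617 K.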